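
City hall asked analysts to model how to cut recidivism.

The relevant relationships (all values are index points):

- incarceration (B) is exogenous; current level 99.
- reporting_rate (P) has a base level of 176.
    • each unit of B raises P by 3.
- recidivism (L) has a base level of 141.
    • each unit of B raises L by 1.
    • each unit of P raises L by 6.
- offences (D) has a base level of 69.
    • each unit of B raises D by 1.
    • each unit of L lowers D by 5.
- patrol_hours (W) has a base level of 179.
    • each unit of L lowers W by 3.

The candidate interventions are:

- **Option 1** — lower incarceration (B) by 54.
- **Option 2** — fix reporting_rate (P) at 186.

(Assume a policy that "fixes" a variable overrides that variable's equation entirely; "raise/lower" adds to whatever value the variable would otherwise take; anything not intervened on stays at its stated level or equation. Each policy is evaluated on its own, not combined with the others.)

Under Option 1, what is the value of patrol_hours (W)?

-5977

Option 1 (B − 54):
  B = 99 − 54 = 45
  P = 176 + 3·45 = 311
  L = 141 + 45 + 6·311 = 2052
  W = 179 − 3·2052 = -5977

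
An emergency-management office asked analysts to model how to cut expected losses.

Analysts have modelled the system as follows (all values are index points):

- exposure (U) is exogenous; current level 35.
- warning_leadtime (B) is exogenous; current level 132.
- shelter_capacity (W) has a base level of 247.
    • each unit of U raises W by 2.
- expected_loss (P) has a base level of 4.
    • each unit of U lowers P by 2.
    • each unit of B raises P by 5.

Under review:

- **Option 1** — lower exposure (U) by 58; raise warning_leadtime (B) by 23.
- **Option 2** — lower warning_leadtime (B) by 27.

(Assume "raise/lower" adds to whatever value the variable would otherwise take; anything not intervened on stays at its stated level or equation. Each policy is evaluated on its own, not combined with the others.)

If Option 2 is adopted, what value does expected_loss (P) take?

459

Option 2 (B − 27):
  U = 35
  B = 132 − 27 = 105
  P = 4 − 2·35 + 5·105 = 459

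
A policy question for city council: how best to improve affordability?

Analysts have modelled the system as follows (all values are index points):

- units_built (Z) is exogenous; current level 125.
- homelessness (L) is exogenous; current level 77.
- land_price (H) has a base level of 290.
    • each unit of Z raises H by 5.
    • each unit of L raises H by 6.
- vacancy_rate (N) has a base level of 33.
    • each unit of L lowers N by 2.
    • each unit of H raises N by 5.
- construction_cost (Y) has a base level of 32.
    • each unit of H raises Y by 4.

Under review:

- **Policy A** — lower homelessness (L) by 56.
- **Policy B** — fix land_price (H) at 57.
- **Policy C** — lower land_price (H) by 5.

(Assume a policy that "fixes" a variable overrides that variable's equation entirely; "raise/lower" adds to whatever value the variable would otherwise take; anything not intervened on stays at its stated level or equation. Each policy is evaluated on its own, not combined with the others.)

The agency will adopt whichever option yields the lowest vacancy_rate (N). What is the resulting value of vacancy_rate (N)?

Policy A (L − 56):
  Z = 125
  L = 77 − 56 = 21
  H = 290 + 5·125 + 6·21 = 1041
  N = 33 − 2·21 + 5·1041 = 5196
Policy B (H := 57):
  Z = 125
  L = 77
  H = 57
  N = 33 − 2·77 + 5·57 = 164
Policy C (H − 5):
  Z = 125
  L = 77
  H = 290 + 5·125 + 6·77 (−5 from intervention) = 1372
  N = 33 − 2·77 + 5·1372 = 6739
Comparing — Policy A: N=5196, Policy B: N=164, Policy C: N=6739. Lowest is 164 (Policy B).

164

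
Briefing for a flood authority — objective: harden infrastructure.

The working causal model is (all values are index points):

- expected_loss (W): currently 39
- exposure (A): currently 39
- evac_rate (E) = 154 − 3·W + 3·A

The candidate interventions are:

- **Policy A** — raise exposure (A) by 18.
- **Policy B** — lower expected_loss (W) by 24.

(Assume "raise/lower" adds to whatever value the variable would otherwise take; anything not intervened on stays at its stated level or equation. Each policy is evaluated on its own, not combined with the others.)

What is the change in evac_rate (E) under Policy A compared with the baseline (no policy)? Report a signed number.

54

Baseline:
  W = 39
  A = 39
  E = 154 − 3·39 + 3·39 = 154
Policy A (A + 18):
  W = 39
  A = 39 + 18 = 57
  E = 154 − 3·39 + 3·57 = 208
Change in E: 208 − 154 = 54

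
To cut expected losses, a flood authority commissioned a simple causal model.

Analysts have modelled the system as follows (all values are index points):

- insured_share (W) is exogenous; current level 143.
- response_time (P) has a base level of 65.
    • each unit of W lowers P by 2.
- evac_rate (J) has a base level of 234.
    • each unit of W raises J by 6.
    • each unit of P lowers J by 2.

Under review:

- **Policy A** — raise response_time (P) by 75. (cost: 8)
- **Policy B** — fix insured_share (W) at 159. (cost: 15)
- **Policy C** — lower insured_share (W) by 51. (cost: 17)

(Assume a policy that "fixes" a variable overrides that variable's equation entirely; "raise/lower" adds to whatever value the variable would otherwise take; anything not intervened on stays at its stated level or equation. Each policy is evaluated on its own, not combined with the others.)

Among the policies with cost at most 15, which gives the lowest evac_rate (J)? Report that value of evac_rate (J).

1384

Policy A (P + 75):
  W = 143
  P = 65 − 2·143 (+75 from intervention) = -146
  J = 234 + 6·143 − 2·(-146) = 1384
Policy B (W := 159):
  W = 159
  P = 65 − 2·159 = -253
  J = 234 + 6·159 − 2·(-253) = 1694
Comparing — Policy A: J=1384, Policy B: J=1694. Lowest is 1384 (Policy A).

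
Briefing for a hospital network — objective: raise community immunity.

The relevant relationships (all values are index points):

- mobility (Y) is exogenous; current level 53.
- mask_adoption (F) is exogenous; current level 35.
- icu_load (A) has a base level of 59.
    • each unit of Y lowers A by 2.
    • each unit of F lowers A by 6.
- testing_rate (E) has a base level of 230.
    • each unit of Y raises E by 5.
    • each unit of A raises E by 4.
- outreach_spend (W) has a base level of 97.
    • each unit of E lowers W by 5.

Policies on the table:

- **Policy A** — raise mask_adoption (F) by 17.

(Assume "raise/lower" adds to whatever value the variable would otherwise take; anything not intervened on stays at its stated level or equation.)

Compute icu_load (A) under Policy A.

Policy A (F + 17):
  Y = 53
  F = 35 + 17 = 52
  A = 59 − 2·53 − 6·52 = -359

-359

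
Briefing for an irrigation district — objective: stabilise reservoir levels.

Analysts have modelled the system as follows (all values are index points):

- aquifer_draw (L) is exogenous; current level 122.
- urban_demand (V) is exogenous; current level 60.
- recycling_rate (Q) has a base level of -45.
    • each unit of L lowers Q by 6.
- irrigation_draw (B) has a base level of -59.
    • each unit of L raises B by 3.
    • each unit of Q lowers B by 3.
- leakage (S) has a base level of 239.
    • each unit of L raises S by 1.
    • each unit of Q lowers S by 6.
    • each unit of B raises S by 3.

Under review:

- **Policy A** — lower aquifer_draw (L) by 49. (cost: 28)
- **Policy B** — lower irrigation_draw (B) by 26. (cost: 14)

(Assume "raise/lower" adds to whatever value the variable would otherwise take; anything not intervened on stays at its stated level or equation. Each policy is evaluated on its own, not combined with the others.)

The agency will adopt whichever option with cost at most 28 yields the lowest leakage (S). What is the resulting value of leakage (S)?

8037

Policy A (L − 49):
  L = 122 − 49 = 73
  Q = -45 − 6·73 = -483
  B = -59 + 3·73 − 3·(-483) = 1609
  S = 239 + 73 − 6·(-483) + 3·1609 = 8037
Policy B (B − 26):
  L = 122
  Q = -45 − 6·122 = -777
  B = -59 + 3·122 − 3·(-777) (−26 from intervention) = 2612
  S = 239 + 122 − 6·(-777) + 3·2612 = 12859
Comparing — Policy A: S=8037, Policy B: S=12859. Lowest is 8037 (Policy A).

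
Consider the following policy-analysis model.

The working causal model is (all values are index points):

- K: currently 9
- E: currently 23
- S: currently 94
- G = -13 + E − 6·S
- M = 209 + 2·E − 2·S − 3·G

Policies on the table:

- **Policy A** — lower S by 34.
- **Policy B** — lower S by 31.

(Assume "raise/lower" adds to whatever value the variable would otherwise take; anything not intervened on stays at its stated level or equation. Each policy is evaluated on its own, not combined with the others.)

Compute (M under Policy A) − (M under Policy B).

Policy A (S − 34):
  E = 23
  S = 94 − 34 = 60
  G = -13 + 23 − 6·60 = -350
  M = 209 + 2·23 − 2·60 − 3·(-350) = 1185
Policy B (S − 31):
  E = 23
  S = 94 − 31 = 63
  G = -13 + 23 − 6·63 = -368
  M = 209 + 2·23 − 2·63 − 3·(-368) = 1233
M: 1185 − 1233 = -48

-48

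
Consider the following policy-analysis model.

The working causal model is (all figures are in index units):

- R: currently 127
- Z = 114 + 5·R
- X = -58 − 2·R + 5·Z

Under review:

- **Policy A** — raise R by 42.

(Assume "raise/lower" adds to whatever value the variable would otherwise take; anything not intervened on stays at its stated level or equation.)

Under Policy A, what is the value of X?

4399

Policy A (R + 42):
  R = 127 + 42 = 169
  Z = 114 + 5·169 = 959
  X = -58 − 2·169 + 5·959 = 4399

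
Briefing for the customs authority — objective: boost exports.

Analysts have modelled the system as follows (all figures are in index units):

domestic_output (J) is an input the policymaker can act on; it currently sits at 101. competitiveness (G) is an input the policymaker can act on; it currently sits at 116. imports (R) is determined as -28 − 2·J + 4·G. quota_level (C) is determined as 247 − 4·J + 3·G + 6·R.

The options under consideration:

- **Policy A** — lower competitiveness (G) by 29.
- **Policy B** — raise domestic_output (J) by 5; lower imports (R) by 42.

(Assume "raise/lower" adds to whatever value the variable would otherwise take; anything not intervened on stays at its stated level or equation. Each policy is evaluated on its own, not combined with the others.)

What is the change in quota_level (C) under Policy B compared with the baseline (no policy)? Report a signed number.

Baseline:
  J = 101
  G = 116
  R = -28 − 2·101 + 4·116 = 234
  C = 247 − 4·101 + 3·116 + 6·234 = 1595
Policy B (J + 5, R − 42):
  J = 101 + 5 = 106
  G = 116
  R = -28 − 2·106 + 4·116 (−42 from intervention) = 182
  C = 247 − 4·106 + 3·116 + 6·182 = 1263
Change in C: 1263 − 1595 = -332

-332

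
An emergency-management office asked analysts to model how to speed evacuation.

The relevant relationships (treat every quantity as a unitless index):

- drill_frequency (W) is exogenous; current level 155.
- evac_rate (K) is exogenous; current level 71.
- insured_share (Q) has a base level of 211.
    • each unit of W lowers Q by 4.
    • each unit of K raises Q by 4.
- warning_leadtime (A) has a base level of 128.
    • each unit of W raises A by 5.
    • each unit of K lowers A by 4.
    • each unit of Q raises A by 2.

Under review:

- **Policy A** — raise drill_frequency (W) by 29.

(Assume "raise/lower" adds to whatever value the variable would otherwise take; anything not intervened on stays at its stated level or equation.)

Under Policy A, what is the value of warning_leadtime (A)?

Policy A (W + 29):
  W = 155 + 29 = 184
  K = 71
  Q = 211 − 4·184 + 4·71 = -241
  A = 128 + 5·184 − 4·71 + 2·(-241) = 282

282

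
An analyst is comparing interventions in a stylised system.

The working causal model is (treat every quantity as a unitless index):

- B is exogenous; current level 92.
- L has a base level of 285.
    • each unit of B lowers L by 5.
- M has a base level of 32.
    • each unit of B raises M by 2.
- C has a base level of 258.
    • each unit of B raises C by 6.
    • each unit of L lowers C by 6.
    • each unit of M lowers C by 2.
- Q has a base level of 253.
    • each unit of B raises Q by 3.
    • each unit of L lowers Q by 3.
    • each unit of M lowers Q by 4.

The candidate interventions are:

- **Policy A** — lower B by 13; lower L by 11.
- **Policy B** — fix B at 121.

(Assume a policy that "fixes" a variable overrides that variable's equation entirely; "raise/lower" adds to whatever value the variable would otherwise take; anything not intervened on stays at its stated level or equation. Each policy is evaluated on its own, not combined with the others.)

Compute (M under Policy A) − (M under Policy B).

Policy A (B − 13, L − 11):
  B = 92 − 13 = 79
  M = 32 + 2·79 = 190
Policy B (B := 121):
  B = 121
  M = 32 + 2·121 = 274
M: 190 − 274 = -84

-84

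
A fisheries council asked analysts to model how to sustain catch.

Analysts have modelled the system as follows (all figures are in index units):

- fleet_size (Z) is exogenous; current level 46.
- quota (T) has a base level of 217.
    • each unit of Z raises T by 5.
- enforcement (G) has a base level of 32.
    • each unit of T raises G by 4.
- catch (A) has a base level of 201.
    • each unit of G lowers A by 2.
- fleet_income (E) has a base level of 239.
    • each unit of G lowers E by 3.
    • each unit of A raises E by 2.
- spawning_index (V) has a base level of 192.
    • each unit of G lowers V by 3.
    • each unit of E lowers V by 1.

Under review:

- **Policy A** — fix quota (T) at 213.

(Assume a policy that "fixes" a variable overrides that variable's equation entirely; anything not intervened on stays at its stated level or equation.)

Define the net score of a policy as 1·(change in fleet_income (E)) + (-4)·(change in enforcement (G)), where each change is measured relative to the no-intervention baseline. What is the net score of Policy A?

10296

Baseline:
  Z = 46
  T = 217 + 5·46 = 447
  G = 32 + 4·447 = 1820
  A = 201 − 2·1820 = -3439
  E = 239 − 3·1820 + 2·(-3439) = -12099
Policy A (T := 213):
  Z = 46
  T = 213
  G = 32 + 4·213 = 884
  A = 201 − 2·884 = -1567
  E = 239 − 3·884 + 2·(-1567) = -5547
ΔE = -5547 − (-12099) = 6552; ΔG = 884 − 1820 = -936
Score = 1·6552 + (-4)·(-936) = 10296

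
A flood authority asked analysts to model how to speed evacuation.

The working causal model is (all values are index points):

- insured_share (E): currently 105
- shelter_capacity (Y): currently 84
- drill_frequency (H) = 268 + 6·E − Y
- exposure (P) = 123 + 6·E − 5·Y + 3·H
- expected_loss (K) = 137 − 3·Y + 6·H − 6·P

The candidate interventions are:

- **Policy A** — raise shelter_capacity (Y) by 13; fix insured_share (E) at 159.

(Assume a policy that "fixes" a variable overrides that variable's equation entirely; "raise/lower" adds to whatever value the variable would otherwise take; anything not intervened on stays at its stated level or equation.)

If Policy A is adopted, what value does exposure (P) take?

3967

Policy A (Y + 13, E := 159):
  E = 159
  Y = 84 + 13 = 97
  H = 268 + 6·159 − 97 = 1125
  P = 123 + 6·159 − 5·97 + 3·1125 = 3967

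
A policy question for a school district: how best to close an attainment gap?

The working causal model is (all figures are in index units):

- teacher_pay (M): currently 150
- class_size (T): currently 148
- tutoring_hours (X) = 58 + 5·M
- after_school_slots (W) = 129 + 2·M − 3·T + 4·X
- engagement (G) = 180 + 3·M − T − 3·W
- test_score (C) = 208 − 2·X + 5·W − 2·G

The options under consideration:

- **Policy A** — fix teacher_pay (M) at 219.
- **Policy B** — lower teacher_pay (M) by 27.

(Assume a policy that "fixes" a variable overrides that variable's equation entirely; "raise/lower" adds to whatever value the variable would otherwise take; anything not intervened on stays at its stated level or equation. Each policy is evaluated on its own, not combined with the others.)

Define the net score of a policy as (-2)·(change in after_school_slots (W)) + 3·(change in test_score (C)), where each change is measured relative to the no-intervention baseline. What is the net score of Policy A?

43746

Baseline:
  M = 150
  T = 148
  X = 58 + 5·150 = 808
  W = 129 + 2·150 − 3·148 + 4·808 = 3217
  G = 180 + 3·150 − 148 − 3·3217 = -9169
  C = 208 − 2·808 + 5·3217 − 2·(-9169) = 33015
Policy A (M := 219):
  M = 219
  T = 148
  X = 58 + 5·219 = 1153
  W = 129 + 2·219 − 3·148 + 4·1153 = 4735
  G = 180 + 3·219 − 148 − 3·4735 = -13516
  C = 208 − 2·1153 + 5·4735 − 2·(-13516) = 48609
ΔW = 4735 − 3217 = 1518; ΔC = 48609 − 33015 = 15594
Score = (-2)·1518 + 3·15594 = 43746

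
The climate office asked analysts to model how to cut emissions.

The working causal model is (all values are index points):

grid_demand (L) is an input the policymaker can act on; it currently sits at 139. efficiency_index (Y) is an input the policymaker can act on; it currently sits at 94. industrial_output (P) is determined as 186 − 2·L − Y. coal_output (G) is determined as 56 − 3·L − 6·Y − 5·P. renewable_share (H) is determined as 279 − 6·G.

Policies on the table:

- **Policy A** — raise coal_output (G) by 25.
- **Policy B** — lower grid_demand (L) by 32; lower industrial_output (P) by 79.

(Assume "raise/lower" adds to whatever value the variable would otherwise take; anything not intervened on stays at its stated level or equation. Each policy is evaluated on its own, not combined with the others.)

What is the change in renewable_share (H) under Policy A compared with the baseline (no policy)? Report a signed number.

-150

Baseline:
  L = 139
  Y = 94
  P = 186 − 2·139 − 94 = -186
  G = 56 − 3·139 − 6·94 − 5·(-186) = 5
  H = 279 − 6·5 = 249
Policy A (G + 25):
  L = 139
  Y = 94
  P = 186 − 2·139 − 94 = -186
  G = 56 − 3·139 − 6·94 − 5·(-186) (+25 from intervention) = 30
  H = 279 − 6·30 = 99
Change in H: 99 − 249 = -150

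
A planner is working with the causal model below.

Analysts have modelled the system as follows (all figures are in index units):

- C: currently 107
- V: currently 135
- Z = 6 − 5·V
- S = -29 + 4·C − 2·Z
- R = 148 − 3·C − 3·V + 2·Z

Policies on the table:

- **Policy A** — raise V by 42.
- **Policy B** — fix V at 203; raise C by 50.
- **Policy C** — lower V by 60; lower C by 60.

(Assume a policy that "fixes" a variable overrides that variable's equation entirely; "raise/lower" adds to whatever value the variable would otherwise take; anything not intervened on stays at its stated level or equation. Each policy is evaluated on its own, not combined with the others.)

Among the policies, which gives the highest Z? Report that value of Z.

-369

Policy A (V + 42):
  V = 135 + 42 = 177
  Z = 6 − 5·177 = -879
Policy B (V := 203, C + 50):
  V = 203
  Z = 6 − 5·203 = -1009
Policy C (V − 60, C − 60):
  V = 135 − 60 = 75
  Z = 6 − 5·75 = -369
Comparing — Policy A: Z=-879, Policy B: Z=-1009, Policy C: Z=-369. Highest is -369 (Policy C).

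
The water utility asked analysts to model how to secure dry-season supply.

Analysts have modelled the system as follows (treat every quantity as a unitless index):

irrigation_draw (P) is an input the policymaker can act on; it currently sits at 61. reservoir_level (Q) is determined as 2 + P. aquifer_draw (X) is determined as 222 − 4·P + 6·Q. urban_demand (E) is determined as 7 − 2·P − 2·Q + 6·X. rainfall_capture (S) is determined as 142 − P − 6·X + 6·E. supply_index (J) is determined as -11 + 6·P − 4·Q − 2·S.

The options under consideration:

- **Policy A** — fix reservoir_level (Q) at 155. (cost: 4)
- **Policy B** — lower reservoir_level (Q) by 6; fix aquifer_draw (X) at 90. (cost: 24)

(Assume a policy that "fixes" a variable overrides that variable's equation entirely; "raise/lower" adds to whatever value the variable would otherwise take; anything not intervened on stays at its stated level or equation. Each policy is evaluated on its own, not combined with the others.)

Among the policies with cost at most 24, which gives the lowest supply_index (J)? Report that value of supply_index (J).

-49807

Policy A (Q := 155):
  P = 61
  Q = 155
  X = 222 − 4·61 + 6·155 = 908
  E = 7 − 2·61 − 2·155 + 6·908 = 5023
  S = 142 − 61 − 6·908 + 6·5023 = 24771
  J = -11 + 6·61 − 4·155 − 2·24771 = -49807
Policy B (Q − 6, X := 90):
  P = 61
  Q = 2 + 61 (−6 from intervention) = 57
  X = 90
  E = 7 − 2·61 − 2·57 + 6·90 = 311
  S = 142 − 61 − 6·90 + 6·311 = 1407
  J = -11 + 6·61 − 4·57 − 2·1407 = -2687
Comparing — Policy A: J=-49807, Policy B: J=-2687. Lowest is -49807 (Policy A).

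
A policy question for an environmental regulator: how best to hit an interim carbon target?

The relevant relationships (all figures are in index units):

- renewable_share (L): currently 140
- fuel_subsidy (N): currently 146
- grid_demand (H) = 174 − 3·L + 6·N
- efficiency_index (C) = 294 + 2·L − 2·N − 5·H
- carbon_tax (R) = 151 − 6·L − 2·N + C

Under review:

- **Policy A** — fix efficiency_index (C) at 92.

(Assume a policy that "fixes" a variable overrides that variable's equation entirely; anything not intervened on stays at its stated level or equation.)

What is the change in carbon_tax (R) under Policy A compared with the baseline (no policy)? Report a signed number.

Baseline:
  L = 140
  N = 146
  H = 174 − 3·140 + 6·146 = 630
  C = 294 + 2·140 − 2·146 − 5·630 = -2868
  R = 151 − 6·140 − 2·146 + (-2868) = -3849
Policy A (C := 92):
  L = 140
  N = 146
  H = 174 − 3·140 + 6·146 = 630
  C = 92
  R = 151 − 6·140 − 2·146 + 92 = -889
Change in R: -889 − (-3849) = 2960

2960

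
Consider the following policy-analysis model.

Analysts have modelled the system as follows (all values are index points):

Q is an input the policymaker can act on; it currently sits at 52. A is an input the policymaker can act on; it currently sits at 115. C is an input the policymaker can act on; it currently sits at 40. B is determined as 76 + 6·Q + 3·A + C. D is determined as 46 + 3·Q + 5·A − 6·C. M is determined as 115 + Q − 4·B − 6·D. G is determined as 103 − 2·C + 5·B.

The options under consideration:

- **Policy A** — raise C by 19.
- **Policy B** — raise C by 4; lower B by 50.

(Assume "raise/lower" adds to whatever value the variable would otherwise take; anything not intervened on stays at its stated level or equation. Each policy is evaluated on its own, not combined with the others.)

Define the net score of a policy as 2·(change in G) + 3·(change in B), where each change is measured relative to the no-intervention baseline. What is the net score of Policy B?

-614

Baseline:
  Q = 52
  A = 115
  C = 40
  B = 76 + 6·52 + 3·115 + 40 = 773
  G = 103 − 2·40 + 5·773 = 3888
Policy B (C + 4, B − 50):
  Q = 52
  A = 115
  C = 40 + 4 = 44
  B = 76 + 6·52 + 3·115 + 44 (−50 from intervention) = 727
  G = 103 − 2·44 + 5·727 = 3650
ΔG = 3650 − 3888 = -238; ΔB = 727 − 773 = -46
Score = 2·(-238) + 3·(-46) = -614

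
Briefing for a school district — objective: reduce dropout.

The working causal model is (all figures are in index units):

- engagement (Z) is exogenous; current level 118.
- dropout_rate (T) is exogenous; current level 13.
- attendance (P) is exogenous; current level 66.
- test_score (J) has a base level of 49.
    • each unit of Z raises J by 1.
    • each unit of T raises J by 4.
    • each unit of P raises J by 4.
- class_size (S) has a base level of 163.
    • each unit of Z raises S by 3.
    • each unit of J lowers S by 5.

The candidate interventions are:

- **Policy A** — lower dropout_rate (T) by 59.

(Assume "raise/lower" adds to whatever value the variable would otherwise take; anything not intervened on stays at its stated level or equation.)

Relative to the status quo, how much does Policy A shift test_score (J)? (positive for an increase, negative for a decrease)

Baseline:
  Z = 118
  T = 13
  P = 66
  J = 49 + 118 + 4·13 + 4·66 = 483
Policy A (T − 59):
  Z = 118
  T = 13 − 59 = -46
  P = 66
  J = 49 + 118 + 4·(-46) + 4·66 = 247
Change in J: 247 − 483 = -236

-236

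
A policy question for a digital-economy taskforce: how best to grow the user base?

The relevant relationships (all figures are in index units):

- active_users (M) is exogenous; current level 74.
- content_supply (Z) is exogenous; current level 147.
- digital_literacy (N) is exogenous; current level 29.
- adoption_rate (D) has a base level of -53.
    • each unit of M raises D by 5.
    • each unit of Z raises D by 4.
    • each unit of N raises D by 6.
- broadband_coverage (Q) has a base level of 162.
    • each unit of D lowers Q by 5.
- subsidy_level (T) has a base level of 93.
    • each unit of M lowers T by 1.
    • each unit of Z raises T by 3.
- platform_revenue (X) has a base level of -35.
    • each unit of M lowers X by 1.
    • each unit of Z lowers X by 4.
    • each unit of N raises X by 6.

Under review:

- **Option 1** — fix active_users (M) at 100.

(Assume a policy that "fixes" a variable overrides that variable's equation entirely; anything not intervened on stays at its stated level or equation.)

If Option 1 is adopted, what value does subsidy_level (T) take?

434

Option 1 (M := 100):
  M = 100
  Z = 147
  T = 93 − 100 + 3·147 = 434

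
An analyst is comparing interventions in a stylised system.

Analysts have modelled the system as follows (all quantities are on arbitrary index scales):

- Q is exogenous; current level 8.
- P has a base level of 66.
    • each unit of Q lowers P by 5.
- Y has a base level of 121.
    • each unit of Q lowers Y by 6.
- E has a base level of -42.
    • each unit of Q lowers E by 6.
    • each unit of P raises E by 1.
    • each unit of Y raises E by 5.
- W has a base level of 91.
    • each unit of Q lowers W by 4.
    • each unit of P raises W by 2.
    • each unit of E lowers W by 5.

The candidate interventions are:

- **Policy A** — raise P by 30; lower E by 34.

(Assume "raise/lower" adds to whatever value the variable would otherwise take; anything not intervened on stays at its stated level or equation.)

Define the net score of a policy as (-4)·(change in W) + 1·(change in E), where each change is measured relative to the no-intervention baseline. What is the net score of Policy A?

Baseline:
  Q = 8
  P = 66 − 5·8 = 26
  Y = 121 − 6·8 = 73
  E = -42 − 6·8 + 26 + 5·73 = 301
  W = 91 − 4·8 + 2·26 − 5·301 = -1394
Policy A (P + 30, E − 34):
  Q = 8
  P = 66 − 5·8 (+30 from intervention) = 56
  Y = 121 − 6·8 = 73
  E = -42 − 6·8 + 56 + 5·73 (−34 from intervention) = 297
  W = 91 − 4·8 + 2·56 − 5·297 = -1314
ΔW = -1314 − (-1394) = 80; ΔE = 297 − 301 = -4
Score = (-4)·80 + 1·(-4) = -324

-324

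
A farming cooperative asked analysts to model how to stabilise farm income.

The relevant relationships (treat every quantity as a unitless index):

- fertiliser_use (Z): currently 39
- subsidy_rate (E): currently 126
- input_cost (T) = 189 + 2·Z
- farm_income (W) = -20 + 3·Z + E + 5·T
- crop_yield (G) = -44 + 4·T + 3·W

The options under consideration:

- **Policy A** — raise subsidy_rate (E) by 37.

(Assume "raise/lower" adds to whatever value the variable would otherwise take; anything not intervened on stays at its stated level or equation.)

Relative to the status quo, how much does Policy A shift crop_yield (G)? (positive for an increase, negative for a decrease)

Baseline:
  Z = 39
  E = 126
  T = 189 + 2·39 = 267
  W = -20 + 3·39 + 126 + 5·267 = 1558
  G = -44 + 4·267 + 3·1558 = 5698
Policy A (E + 37):
  Z = 39
  E = 126 + 37 = 163
  T = 189 + 2·39 = 267
  W = -20 + 3·39 + 163 + 5·267 = 1595
  G = -44 + 4·267 + 3·1595 = 5809
Change in G: 5809 − 5698 = 111

111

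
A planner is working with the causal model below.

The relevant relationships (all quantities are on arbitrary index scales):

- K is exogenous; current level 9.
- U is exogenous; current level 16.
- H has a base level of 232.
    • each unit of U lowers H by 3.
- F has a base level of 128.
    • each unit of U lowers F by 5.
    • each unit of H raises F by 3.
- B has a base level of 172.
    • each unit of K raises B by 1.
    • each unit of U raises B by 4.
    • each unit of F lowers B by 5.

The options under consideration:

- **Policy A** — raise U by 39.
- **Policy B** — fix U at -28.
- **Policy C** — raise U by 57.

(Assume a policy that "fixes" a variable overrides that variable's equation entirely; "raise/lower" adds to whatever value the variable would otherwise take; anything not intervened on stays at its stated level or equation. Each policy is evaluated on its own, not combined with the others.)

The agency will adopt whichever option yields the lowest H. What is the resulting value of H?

Policy A (U + 39):
  U = 16 + 39 = 55
  H = 232 − 3·55 = 67
Policy B (U := -28):
  U = -28
  H = 232 − 3·(-28) = 316
Policy C (U + 57):
  U = 16 + 57 = 73
  H = 232 − 3·73 = 13
Comparing — Policy A: H=67, Policy B: H=316, Policy C: H=13. Lowest is 13 (Policy C).

13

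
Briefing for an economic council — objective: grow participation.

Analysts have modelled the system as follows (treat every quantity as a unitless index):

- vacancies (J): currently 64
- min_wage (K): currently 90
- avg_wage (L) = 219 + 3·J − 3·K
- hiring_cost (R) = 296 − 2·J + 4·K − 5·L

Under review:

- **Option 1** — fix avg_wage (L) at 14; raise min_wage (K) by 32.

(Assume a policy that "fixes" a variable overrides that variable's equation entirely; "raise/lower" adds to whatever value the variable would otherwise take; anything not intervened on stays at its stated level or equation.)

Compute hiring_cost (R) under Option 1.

Option 1 (L := 14, K + 32):
  J = 64
  K = 90 + 32 = 122
  L = 14
  R = 296 − 2·64 + 4·122 − 5·14 = 586

586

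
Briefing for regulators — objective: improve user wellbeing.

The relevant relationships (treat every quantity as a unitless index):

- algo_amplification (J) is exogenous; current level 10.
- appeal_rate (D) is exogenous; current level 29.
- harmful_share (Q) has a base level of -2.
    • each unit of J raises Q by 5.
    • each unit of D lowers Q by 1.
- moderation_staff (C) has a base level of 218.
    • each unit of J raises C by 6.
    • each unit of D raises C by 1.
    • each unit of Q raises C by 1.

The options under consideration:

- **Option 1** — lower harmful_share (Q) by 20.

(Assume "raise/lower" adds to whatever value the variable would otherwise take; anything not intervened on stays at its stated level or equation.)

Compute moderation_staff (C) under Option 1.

Option 1 (Q − 20):
  J = 10
  D = 29
  Q = -2 + 5·10 − 29 (−20 from intervention) = -1
  C = 218 + 6·10 + 29 + (-1) = 306

306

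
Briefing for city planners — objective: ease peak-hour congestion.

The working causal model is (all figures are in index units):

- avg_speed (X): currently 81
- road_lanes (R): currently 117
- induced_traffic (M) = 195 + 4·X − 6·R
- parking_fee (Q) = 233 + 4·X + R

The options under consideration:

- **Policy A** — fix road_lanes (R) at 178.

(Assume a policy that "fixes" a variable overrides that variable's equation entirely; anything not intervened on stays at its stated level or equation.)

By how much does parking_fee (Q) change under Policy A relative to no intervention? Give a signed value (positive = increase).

Baseline:
  X = 81
  R = 117
  Q = 233 + 4·81 + 117 = 674
Policy A (R := 178):
  X = 81
  R = 178
  Q = 233 + 4·81 + 178 = 735
Change in Q: 735 − 674 = 61

61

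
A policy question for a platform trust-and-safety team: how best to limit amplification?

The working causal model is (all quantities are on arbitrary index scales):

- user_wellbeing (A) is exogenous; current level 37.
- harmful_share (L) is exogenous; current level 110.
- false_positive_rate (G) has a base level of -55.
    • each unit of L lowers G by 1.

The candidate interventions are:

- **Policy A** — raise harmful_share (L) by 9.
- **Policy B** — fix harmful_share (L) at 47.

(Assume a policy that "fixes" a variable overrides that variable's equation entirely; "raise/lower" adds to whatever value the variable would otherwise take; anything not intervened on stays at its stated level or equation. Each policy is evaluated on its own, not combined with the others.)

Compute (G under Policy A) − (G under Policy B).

Policy A (L + 9):
  L = 110 + 9 = 119
  G = -55 − 119 = -174
Policy B (L := 47):
  L = 47
  G = -55 − 47 = -102
G: -174 − (-102) = -72

-72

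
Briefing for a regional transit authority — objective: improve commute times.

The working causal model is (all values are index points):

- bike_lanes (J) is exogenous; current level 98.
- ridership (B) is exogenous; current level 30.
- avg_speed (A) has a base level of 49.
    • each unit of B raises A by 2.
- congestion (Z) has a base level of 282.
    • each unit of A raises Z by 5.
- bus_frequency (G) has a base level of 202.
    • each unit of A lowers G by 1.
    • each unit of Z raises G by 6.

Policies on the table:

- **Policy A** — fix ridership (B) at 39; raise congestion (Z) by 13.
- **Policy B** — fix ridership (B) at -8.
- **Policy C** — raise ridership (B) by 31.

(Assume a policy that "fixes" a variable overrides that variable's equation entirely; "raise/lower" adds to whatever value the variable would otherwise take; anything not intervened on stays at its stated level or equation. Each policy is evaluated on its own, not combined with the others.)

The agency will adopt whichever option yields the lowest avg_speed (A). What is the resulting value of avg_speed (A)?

33

Policy A (B := 39, Z + 13):
  B = 39
  A = 49 + 2·39 = 127
Policy B (B := -8):
  B = -8
  A = 49 + 2·(-8) = 33
Policy C (B + 31):
  B = 30 + 31 = 61
  A = 49 + 2·61 = 171
Comparing — Policy A: A=127, Policy B: A=33, Policy C: A=171. Lowest is 33 (Policy B).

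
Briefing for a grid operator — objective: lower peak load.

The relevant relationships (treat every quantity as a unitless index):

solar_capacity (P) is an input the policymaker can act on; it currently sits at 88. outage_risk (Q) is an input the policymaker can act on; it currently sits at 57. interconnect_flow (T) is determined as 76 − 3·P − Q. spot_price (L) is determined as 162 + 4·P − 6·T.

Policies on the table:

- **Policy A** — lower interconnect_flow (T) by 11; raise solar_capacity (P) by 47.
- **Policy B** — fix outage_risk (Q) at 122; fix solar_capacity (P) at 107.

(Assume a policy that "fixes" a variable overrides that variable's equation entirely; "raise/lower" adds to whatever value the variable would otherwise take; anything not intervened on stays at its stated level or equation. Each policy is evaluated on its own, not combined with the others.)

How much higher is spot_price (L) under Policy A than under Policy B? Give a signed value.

Policy A (T − 11, P + 47):
  P = 88 + 47 = 135
  Q = 57
  T = 76 − 3·135 − 57 (−11 from intervention) = -397
  L = 162 + 4·135 − 6·(-397) = 3084
Policy B (Q := 122, P := 107):
  P = 107
  Q = 122
  T = 76 − 3·107 − 122 = -367
  L = 162 + 4·107 − 6·(-367) = 2792
L: 3084 − 2792 = 292

292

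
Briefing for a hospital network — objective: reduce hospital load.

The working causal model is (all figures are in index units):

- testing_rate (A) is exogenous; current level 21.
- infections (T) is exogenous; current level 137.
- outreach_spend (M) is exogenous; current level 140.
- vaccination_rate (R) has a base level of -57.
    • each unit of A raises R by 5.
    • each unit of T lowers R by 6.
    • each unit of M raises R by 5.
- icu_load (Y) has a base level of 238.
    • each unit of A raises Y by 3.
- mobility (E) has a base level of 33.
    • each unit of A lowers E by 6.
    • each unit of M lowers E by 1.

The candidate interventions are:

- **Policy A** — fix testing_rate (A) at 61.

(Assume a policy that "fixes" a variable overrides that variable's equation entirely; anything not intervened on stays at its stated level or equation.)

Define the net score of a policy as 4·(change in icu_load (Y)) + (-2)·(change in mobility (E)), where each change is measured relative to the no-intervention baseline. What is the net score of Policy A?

960

Baseline:
  A = 21
  M = 140
  Y = 238 + 3·21 = 301
  E = 33 − 6·21 − 140 = -233
Policy A (A := 61):
  A = 61
  M = 140
  Y = 238 + 3·61 = 421
  E = 33 − 6·61 − 140 = -473
ΔY = 421 − 301 = 120; ΔE = -473 − (-233) = -240
Score = 4·120 + (-2)·(-240) = 960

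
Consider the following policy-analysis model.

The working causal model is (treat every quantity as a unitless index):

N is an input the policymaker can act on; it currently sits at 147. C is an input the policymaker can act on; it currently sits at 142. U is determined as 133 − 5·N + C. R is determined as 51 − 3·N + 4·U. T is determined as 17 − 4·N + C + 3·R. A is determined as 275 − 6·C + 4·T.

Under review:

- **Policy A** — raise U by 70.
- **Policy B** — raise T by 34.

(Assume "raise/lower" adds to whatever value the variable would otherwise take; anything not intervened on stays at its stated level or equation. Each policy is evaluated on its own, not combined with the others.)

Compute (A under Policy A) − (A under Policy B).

Policy A (U + 70):
  N = 147
  C = 142
  U = 133 − 5·147 + 142 (+70 from intervention) = -390
  R = 51 − 3·147 + 4·(-390) = -1950
  T = 17 − 4·147 + 142 + 3·(-1950) = -6279
  A = 275 − 6·142 + 4·(-6279) = -25693
Policy B (T + 34):
  N = 147
  C = 142
  U = 133 − 5·147 + 142 = -460
  R = 51 − 3·147 + 4·(-460) = -2230
  T = 17 − 4·147 + 142 + 3·(-2230) (+34 from intervention) = -7085
  A = 275 − 6·142 + 4·(-7085) = -28917
A: -25693 − (-28917) = 3224

3224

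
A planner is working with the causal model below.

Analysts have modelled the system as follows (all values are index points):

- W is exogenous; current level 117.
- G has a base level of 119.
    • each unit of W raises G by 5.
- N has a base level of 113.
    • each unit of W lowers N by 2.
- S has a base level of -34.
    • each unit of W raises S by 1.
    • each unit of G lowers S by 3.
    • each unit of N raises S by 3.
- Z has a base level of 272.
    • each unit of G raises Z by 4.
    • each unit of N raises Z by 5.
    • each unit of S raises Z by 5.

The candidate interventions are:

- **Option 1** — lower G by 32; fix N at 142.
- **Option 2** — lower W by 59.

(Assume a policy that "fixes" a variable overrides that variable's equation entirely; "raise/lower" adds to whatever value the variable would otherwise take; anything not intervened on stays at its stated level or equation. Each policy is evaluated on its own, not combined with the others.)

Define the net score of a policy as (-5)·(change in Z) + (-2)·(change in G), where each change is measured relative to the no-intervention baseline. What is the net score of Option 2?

-25960

Baseline:
  W = 117
  G = 119 + 5·117 = 704
  N = 113 − 2·117 = -121
  S = -34 + 117 − 3·704 + 3·(-121) = -2392
  Z = 272 + 4·704 + 5·(-121) + 5·(-2392) = -9477
Option 2 (W − 59):
  W = 117 − 59 = 58
  G = 119 + 5·58 = 409
  N = 113 − 2·58 = -3
  S = -34 + 58 − 3·409 + 3·(-3) = -1212
  Z = 272 + 4·409 + 5·(-3) + 5·(-1212) = -4167
ΔZ = -4167 − (-9477) = 5310; ΔG = 409 − 704 = -295
Score = (-5)·5310 + (-2)·(-295) = -25960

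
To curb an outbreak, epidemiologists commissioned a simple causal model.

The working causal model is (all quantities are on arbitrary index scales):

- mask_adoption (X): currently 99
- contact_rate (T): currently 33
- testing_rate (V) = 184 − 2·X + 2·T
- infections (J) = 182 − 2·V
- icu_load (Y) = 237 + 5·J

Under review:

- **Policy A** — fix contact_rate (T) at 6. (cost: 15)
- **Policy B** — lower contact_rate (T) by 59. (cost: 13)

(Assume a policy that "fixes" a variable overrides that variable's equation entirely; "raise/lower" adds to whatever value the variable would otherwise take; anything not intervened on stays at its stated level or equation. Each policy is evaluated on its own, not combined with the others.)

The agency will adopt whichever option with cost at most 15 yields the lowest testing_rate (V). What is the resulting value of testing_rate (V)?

-66

Policy A (T := 6):
  X = 99
  T = 6
  V = 184 − 2·99 + 2·6 = -2
Policy B (T − 59):
  X = 99
  T = 33 − 59 = -26
  V = 184 − 2·99 + 2·(-26) = -66
Comparing — Policy A: V=-2, Policy B: V=-66. Lowest is -66 (Policy B).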